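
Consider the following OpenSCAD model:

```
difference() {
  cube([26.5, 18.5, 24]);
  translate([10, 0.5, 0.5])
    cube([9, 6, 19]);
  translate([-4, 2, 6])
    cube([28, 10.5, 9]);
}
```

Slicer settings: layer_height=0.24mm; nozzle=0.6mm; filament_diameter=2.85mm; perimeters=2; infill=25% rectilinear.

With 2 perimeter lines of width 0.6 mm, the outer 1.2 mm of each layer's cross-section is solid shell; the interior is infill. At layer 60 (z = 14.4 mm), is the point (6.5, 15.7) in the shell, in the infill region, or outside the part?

At z = 14.4 mm: the cube (footprint 26.5×18.5) is included at this height; the cube at (10, 0.5) is present — its section is the full 9×6 rectangle; the 28×10.5 cube at (-4, 2) contributes its full rectangle; After the difference (first − rest): starting from the 26.5×18.5 cube, the 9×6 cube at (10, 0.5) lies wholly inside it (removes its full 54.00 mm² and its 30.00 mm outline becomes a hole wall); the 28×10.5 cube at (-4, 2) partially overlaps it — only the 211.50 mm² overlap (of its 294.00 mm²) is removed, clipping the outline — 1 connected region. Overall, the cross-section is a single solid region. The nearest boundary edge runs (0.00, 18.50)→(26.50, 18.50); distance from the point to it = 2.80 mm. The point is inside the cross-section and 2.80 mm from the nearest boundary — more than the 1.2 mm shell width (2 × 0.6), so it's in the infill interior.

infill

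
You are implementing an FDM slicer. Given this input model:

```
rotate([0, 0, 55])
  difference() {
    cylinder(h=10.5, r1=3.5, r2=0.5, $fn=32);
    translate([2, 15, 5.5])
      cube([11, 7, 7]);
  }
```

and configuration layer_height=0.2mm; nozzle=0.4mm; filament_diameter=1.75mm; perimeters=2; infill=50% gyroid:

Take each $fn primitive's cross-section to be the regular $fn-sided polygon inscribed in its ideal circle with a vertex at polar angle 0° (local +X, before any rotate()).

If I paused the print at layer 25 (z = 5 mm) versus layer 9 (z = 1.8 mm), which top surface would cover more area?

layer 9 (z = 1.8 mm)

Layer 25 (z = 5): the cone (r1=3.5→r2=0.5) has section circumradius 2.071 here — a regular 32-gon (area = (32/2)·2.071²·sin(360°/32) = 13.39 mm²); the cube at (2, 15) does not reach this height (z outside [5.5, 12.5]); Taking the first minus the rest: none of the subtracted shapes is present at this height, so the cone is unchanged — area = 13.39 mm²; (whole slice rotated 55° about Z — lengths, areas and connectivity unchanged). So its area = 13.39 mm². Layer 9 (z = 1.8): the cone contributes a regular 32-gon of circumradius 2.986 (interpolated between r1=3.5 and r2=0.5 at t=0.171) (area = (32/2)·2.986²·sin(360°/32) = 27.83 mm²); the cube at (2, 15) is absent (z outside [5.5, 12.5]); Taking the first minus the rest: none of the subtracted shapes is present at this height, so the cone is unchanged — area = 27.83 mm²; (rotated 55° about Z; rotation is an isometry so areas/perimeters/island counts are preserved). So its area = 27.83 mm². Layer 9 is larger (27.83 vs 13.39 mm²).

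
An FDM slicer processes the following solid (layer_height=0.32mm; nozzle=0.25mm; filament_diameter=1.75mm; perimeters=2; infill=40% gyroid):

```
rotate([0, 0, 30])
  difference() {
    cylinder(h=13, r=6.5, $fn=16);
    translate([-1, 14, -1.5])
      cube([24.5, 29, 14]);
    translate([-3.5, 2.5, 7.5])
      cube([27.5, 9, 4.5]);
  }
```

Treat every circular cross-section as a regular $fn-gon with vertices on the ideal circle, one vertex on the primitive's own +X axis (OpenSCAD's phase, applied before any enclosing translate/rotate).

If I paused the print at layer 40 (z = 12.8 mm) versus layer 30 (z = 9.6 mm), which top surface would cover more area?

Layer 40 (z = 12.8): the r=6.5 cylinder gives a regular 16-gon of circumradius 6.5 (constant along its height) (area = (16/2)·6.500²·sin(360°/16) = 129.35 mm²); the cube at (-1, 14) is absent (z outside [-1.5, 12.5]); the cube at (-3.5, 2.5) is not intersected at this z (z outside [7.5, 12]); After the difference (first − rest): none of the subtracted shapes is present at this height, so the r=6.5 cylinder is unchanged — area = 129.35 mm²; (rotated 30° about Z; rotation is an isometry so areas/perimeters/island counts are preserved). So its area = 129.35 mm². Layer 30 (z = 9.6): the r=6.5 cylinder contributes a regular 16-gon of circumradius 6.5 (area = (16/2)·6.500²·sin(360°/16) = 129.35 mm²); the cube at (-1, 14) is present — its section is the full 24.5×29 rectangle (area 710.50 mm²); the 27.5×9 cube at (-3.5, 2.5) contributes its full rectangle (area 247.50 mm²); Subtracting the remaining from the first: starting from the r=6.5 cylinder (129.35 mm²), the 24.5×29 cube at (-1, 14) misses the remaining region (no effect); the 27.5×9 cube at (-3.5, 2.5) partially overlaps it — only the 29.25 mm² overlap (of its 247.50 mm²) is removed, clipping the outline — area = 100.10 mm²; (whole slice rotated 30° about Z — lengths, areas and connectivity unchanged). So its area = 100.10 mm². Layer 40 is larger (129.35 vs 100.10 mm²).

layer 40 (z = 12.8 mm)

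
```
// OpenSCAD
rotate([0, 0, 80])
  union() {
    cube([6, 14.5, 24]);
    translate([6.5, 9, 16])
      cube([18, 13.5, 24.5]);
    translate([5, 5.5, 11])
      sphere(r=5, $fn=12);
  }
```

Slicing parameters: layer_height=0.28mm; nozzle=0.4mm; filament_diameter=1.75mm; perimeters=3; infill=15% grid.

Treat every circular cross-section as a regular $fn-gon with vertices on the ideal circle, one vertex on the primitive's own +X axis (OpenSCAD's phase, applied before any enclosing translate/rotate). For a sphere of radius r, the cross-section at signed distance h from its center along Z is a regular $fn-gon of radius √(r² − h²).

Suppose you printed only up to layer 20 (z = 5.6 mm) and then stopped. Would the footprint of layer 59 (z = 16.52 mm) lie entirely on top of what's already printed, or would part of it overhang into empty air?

part overhangs

Compare the two slices. At z = 5.6: the 6×14.5 cube contributes its full rectangle (area 87.00 mm²); the cube at (6.5, 9) is not intersected at this z (z outside [16, 40.5]); the sphere at (5, 5.5) does not reach this height (|z−center|=5.400 > r=5); Merging all regions: only the 6×14.5 cube is present, so the union is just that shape — area = 87.00 mm²; (rotated 80° about Z; rotation is an isometry so areas/perimeters/island counts are preserved). At z = 16.52: the cube is present — its section is the full 6×14.5 rectangle (area 87.00 mm²); the cube at (6.5, 9) is present — its section is the full 18×13.5 rectangle (area 243.00 mm²); the sphere at (5, 5.5) does not reach this height (|z−center|=5.520 > r=5); Combining (union): the 2 present regions are separate (no shared area or edge), so areas and boundary lengths simply add and each stays a separate island — area = 330.00 mm²; (whole slice rotated 80° about Z — lengths, areas and connectivity unchanged). Checking containment: at z = 16.52 the cross-section extends beyond the z = 5.6 cross-section by about 243.00 mm².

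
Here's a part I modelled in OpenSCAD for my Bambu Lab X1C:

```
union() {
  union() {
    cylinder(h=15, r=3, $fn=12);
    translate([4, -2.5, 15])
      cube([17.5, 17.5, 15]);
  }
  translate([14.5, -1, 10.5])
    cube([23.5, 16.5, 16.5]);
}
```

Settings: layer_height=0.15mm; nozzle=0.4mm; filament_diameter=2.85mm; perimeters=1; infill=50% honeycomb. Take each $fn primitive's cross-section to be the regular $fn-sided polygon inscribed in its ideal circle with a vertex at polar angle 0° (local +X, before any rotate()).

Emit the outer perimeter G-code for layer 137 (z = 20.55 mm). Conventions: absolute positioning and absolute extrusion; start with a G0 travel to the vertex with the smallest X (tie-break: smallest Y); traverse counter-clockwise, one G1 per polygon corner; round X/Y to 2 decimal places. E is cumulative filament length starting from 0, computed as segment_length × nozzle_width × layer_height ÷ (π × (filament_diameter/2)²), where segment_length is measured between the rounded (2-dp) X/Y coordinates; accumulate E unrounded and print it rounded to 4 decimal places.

At z = 20.55 mm: the cylinder is not intersected at this z (z outside [0, 15]); the 17.5×17.5 cube at (4, -2.5) contributes its full rectangle; Merging all regions: only the 17.5×17.5 cube at (4, -2.5) is present, so the union is just that shape — 1 connected region; the cube at (14.5, -1) is present — its section is the full 23.5×16.5 rectangle; Merging all regions: the regions partially overlap (shared area 112.00 mm²), so overlapping operands fuse into one piece — 1 connected region. The outline is a single polygon with 8 vertices. Extrusion per mm of travel: 0.4 × 0.15 / (π × 1.425²) = 0.009405. Accumulating E over each segment gives final E = 0.9781.

G0 X4.00 Y-2.50 Z20.55
G1 X21.50 Y-2.50 E0.1646
G1 X21.50 Y-1.00 E0.1787
G1 X38.00 Y-1.00 E0.3339
G1 X38.00 Y15.50 E0.4891
G1 X14.50 Y15.50 E0.7101
G1 X14.50 Y15.00 E0.7148
G1 X4.00 Y15.00 E0.8136
G1 X4.00 Y-2.50 E0.9781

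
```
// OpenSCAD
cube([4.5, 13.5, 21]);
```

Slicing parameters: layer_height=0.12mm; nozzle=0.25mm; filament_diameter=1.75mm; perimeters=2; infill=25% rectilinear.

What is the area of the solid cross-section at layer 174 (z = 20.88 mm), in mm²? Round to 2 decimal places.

At z = 20.88 mm: the 4.5×13.5 cube contributes its full rectangle (area 60.75 mm²). Overall, the cross-section is a single solid region. Net area = 60.75 mm².

60.75 mm²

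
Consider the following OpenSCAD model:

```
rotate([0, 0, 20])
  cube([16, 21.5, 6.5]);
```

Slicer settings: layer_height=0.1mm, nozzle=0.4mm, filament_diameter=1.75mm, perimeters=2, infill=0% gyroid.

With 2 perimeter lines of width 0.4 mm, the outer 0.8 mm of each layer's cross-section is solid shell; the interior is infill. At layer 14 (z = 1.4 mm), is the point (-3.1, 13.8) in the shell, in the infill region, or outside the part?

At z = 1.4 mm: the 16×21.5 cube contributes its full rectangle; (whole slice rotated 20° about Z — lengths, areas and connectivity unchanged). Overall, the cross-section is a single solid region. Undo the 20° rotation: the query point maps to (1.807, 14.028) in the un-rotated model frame. The nearest boundary edge runs (0.00, 21.50)→(0.00, 0.00); distance from the point to it = 1.81 mm. The point is inside the cross-section and 1.81 mm from the nearest boundary — more than the 0.8 mm shell width (2 × 0.4), so it's in the infill interior.

infill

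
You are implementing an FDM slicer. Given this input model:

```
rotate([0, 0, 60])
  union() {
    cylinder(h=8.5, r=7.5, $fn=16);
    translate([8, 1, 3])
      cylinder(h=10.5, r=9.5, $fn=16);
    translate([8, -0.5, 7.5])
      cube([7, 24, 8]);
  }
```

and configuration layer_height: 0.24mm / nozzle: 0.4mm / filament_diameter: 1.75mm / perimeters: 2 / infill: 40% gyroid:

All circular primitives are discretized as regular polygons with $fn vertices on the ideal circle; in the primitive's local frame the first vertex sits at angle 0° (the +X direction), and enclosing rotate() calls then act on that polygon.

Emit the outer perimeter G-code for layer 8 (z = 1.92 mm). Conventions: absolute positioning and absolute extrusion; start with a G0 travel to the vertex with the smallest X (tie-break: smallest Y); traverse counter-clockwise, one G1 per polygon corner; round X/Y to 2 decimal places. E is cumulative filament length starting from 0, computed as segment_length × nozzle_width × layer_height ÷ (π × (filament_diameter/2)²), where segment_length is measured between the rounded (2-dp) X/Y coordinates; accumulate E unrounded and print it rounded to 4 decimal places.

At z = 1.92 mm: the cylinder: section is a regular 16-gon, circumradius r=7.5; the cylinder at (8, 1) is absent (z outside [3, 13.5]); the cube at (8, -0.5) does not reach this height (z outside [7.5, 15.5]); Combining (union): only the r=7.5 cylinder is present, so the union is just that shape — 1 connected region; (rotated 60° about Z; rotation is an isometry so areas/perimeters/island counts are preserved). The outline is a single polygon with 16 vertices. Extrusion per mm of travel: 0.4 × 0.24 / (π × 0.875²) = 0.039912. Accumulating E over each segment gives final E = 1.8692.

G0 X-7.44 Y0.98 Z1.92
G1 X-7.24 Y-1.94 E0.1168
G1 X-5.95 Y-4.57 E0.2337
G1 X-3.75 Y-6.50 E0.3505
G1 X-0.98 Y-7.44 E0.4673
G1 X1.94 Y-7.24 E0.5841
G1 X4.57 Y-5.95 E0.7010
G1 X6.50 Y-3.75 E0.8178
G1 X7.44 Y-0.98 E0.9346
G1 X7.24 Y1.94 E1.0514
G1 X5.95 Y4.57 E1.1683
G1 X3.75 Y6.50 E1.2851
G1 X0.98 Y7.44 E1.4019
G1 X-1.94 Y7.24 E1.5187
G1 X-4.57 Y5.95 E1.6356
G1 X-6.50 Y3.75 E1.7524
G1 X-7.44 Y0.98 E1.8692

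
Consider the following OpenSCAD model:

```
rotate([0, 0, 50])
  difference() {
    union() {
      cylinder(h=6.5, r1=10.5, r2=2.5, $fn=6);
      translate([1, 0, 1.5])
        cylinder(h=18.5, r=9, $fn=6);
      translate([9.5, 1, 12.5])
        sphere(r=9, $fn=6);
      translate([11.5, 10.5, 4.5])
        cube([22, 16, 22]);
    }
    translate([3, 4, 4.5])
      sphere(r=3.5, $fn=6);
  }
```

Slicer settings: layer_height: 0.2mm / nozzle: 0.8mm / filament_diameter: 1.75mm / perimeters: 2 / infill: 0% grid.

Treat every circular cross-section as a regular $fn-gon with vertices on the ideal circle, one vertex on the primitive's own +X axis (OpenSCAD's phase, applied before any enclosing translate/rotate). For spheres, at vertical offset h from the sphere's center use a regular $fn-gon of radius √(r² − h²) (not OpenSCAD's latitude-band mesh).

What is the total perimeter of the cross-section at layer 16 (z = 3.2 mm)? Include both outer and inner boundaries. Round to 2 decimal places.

At z = 3.2 mm: the cone: at t=0.492 of its height the radius interpolates to r₁+(r₂−r₁)t = 6.562, giving a regular 6-gon of that circumradius (perimeter = 2·6·6.562·sin(180°/6) = 39.37 mm); the r=9 cylinder at (1, 0) gives a regular 6-gon of circumradius 9 (constant along its height) (perimeter = 2·6·9.000·sin(180°/6) = 54.00 mm); the sphere at (9.5, 1) does not reach this height (|z−center|=9.300 > r=9); the cube at (11.5, 10.5) does not reach this height (z outside [4.5, 26.5]); Taking the union: the cone lies entirely inside the r=9 cylinder at (1, 0), so the union is just the r=9 cylinder at (1, 0) — boundary = 54.00 mm; the r=3.5 sphere at (3, 4) slices to a regular 6-gon of circumradius 3.250 (√(r²−h²) with h=1.3 from center) (perimeter = 2·6·3.250·sin(180°/6) = 19.50 mm); Taking the first minus the rest: starting from the result so far, the r=3.5 sphere at (3, 4) lies wholly inside it (removes its full 27.44 mm² and its 19.50 mm outline becomes a hole wall) — boundary (outer + 1 inner loop) = 73.50 mm; (whole slice rotated 50° about Z — lengths, areas and connectivity unchanged). Overall, the cross-section is one region with 1 hole. Total boundary length (outer + inner) = 73.50 mm.

73.50 mm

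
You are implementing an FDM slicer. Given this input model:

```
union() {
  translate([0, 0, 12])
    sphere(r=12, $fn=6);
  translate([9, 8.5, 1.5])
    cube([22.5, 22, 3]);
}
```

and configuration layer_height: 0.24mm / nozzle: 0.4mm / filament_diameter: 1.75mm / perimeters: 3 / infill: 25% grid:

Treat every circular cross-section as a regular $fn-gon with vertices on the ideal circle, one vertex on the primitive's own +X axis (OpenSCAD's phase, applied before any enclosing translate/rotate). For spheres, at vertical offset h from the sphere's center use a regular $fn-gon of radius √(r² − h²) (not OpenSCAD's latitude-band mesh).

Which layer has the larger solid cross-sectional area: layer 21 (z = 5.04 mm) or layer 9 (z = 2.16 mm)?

layer 9 (z = 2.16 mm)

Layer 21 (z = 5.04): the r=12 sphere slices to a regular 6-gon of circumradius 9.775 (√(r²−h²) with h=6.96 from center) (area = (6/2)·9.775²·sin(360°/6) = 248.27 mm²); the cube at (9, 8.5) is not intersected at this z (z outside [1.5, 4.5]); Taking the union: only the r=12 sphere is present, so the union is just that shape — area = 248.27 mm². So its area = 248.27 mm². Layer 9 (z = 2.16): the sphere: section is a regular 6-gon, circumradius = √(r²−h²) = √(12²−9.84²) = 6.868 (area = (6/2)·6.868²·sin(360°/6) = 122.56 mm²); the cube at (9, 8.5) is present — its section is the full 22.5×22 rectangle (area 495.00 mm²); Combining (union): the 2 present regions are separate (no shared area or edge), so areas and boundary lengths simply add and each stays a separate island — area = 617.56 mm². So its area = 617.56 mm². Layer 9 is larger (617.56 vs 248.27 mm²).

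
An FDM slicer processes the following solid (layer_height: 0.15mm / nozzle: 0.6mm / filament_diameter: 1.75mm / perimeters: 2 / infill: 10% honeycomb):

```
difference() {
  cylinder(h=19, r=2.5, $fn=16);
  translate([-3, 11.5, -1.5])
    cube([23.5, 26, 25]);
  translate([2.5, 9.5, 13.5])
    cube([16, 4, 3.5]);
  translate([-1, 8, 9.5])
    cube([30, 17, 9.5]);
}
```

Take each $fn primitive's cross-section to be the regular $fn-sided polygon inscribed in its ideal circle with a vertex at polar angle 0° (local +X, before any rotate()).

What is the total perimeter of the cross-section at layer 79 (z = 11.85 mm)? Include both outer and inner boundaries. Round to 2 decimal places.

At z = 11.85 mm: the cylinder: section is a regular 16-gon, circumradius r=2.5 (perimeter = 2·16·2.500·sin(180°/16) = 15.61 mm); the cube at (-3, 11.5) (footprint 23.5×26) is included at this height (perimeter 99.00 mm); the cube at (2.5, 9.5) is not intersected at this z (z outside [13.5, 17]); the 30×17 cube at (-1, 8) contributes its full rectangle (perimeter 94.00 mm); Subtracting the remaining from the first: starting from the r=2.5 cylinder, the 23.5×26 cube at (-3, 11.5) misses the remaining region (no effect); the 30×17 cube at (-1, 8) misses the remaining region (no effect) — boundary = 15.61 mm. Overall, the cross-section is a single solid region. Total boundary length (outer) = 15.61 mm.

15.61 mm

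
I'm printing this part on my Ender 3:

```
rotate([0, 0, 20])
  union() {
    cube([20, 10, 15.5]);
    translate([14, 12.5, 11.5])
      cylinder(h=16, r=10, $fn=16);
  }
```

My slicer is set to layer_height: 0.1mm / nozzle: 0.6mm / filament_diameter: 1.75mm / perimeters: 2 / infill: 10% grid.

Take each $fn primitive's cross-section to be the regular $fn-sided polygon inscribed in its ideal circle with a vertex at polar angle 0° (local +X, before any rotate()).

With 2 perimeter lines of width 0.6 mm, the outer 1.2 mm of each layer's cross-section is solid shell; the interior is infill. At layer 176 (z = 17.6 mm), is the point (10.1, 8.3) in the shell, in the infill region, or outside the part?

infill

At z = 17.6 mm: the cube does not reach this height (z outside [0, 15.5]); the cylinder at (14, 12.5): section is a regular 16-gon, circumradius r=10; Merging all regions: only the r=10 cylinder at (14, 12.5) is present, so the union is just that shape — 1 connected region; (whole slice rotated 20° about Z — lengths, areas and connectivity unchanged). Overall, the cross-section is a single solid region. Undo the 20° rotation: the query point maps to (12.330, 4.345) in the un-rotated model frame. The nearest boundary edge runs (10.17, 3.26)→(14.00, 2.50); distance from the point to it = 1.48 mm. The point is inside the cross-section and 1.48 mm from the nearest boundary — more than the 1.2 mm shell width (2 × 0.6), so it's in the infill interior.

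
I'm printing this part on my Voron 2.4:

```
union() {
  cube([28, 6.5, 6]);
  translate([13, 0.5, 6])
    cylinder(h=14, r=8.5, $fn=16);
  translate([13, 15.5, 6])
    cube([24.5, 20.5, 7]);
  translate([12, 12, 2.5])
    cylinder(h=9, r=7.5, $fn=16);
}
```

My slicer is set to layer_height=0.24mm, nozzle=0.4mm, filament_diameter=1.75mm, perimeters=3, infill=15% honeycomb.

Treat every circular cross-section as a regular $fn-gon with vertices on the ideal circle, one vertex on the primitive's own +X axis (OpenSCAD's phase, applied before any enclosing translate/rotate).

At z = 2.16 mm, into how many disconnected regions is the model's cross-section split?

At z = 2.16 mm: the cube (footprint 28×6.5) is included at this height; the cylinder at (13, 0.5) is not intersected at this z (z outside [6, 20]); the cube at (13, 15.5) is absent (z outside [6, 13]); the cylinder at (12, 12) does not reach this height (z outside [2.5, 11.5]); Taking the union: only the 28×6.5 cube is present, so the union is just that shape — 1 connected region. The result has 1 disconnected region.

1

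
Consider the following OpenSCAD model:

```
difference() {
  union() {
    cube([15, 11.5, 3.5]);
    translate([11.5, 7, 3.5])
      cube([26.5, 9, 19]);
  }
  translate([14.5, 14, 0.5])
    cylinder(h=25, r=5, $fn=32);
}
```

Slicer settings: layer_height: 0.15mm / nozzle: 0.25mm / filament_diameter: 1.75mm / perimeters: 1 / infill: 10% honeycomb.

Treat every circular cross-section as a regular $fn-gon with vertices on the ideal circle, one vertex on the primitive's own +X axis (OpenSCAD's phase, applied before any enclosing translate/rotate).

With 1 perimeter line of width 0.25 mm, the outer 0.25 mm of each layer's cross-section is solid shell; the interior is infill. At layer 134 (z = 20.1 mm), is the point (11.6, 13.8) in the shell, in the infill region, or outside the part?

outside

At z = 20.1 mm: the cube does not reach this height (z outside [0, 3.5]); the cube at (11.5, 7) is present — its section is the full 26.5×9 rectangle; Combining (union): only the 26.5×9 cube at (11.5, 7) is present, so the union is just that shape — 1 connected region; the r=5 cylinder at (14.5, 14) contributes a regular 32-gon of circumradius 5; After the difference (first − rest): starting from the result so far, the r=5 cylinder at (14.5, 14) partially overlaps it — only the 49.20 mm² overlap (of its 78.04 mm²) is removed, clipping the outline — 1 connected region. Overall, the cross-section is a single solid region. The nearest boundary edge runs (11.50, 7.00)→(11.50, 10.02); distance from the point to it = 3.78 mm. The point is not inside any of the regions above, so it lies outside the cross-section (3.78 mm from the nearest boundary).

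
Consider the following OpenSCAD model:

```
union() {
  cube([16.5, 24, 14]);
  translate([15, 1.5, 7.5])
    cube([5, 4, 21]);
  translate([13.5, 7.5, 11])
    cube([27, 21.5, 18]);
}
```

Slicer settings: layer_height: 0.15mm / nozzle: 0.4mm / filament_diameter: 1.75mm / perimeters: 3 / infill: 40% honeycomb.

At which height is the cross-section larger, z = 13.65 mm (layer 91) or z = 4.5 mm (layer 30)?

Layer 91 (z = 13.65): the cube is present — its section is the full 16.5×24 rectangle (area 396.00 mm²); the cube at (15, 1.5) is present — its section is the full 5×4 rectangle (area 20.00 mm²); the 27×21.5 cube at (13.5, 7.5) contributes its full rectangle (area 580.50 mm²); Taking the union: the regions partially overlap — summed areas 996.50 mm² minus the doubly-counted overlap 55.50 mm² gives 941.00 mm² — area = 941.00 mm². So its area = 941.00 mm². Layer 30 (z = 4.5): the cube is present — its section is the full 16.5×24 rectangle (area 396.00 mm²); the cube at (15, 1.5) does not reach this height (z outside [7.5, 28.5]); the cube at (13.5, 7.5) is absent (z outside [11, 29]); Combining (union): only the 16.5×24 cube is present, so the union is just that shape — area = 396.00 mm². So its area = 396.00 mm². Layer 91 is larger (941.00 vs 396.00 mm²).

layer 91 (z = 13.65 mm)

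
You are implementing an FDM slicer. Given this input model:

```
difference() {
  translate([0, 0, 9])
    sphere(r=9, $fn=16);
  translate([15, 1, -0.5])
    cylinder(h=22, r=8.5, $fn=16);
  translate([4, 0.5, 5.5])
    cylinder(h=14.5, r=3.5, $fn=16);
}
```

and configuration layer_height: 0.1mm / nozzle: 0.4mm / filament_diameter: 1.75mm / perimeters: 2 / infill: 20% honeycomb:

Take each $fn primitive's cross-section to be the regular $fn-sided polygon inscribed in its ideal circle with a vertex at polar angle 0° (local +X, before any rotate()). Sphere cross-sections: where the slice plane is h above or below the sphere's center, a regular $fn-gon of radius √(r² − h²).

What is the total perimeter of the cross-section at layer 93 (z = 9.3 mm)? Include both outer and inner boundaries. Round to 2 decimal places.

At z = 9.3 mm: the sphere: section is a regular 16-gon, circumradius = √(r²−h²) = √(9²−0.3²) = 8.995 (perimeter = 2·16·8.995·sin(180°/16) = 56.15 mm); the r=8.5 cylinder at (15, 1) gives a regular 16-gon of circumradius 8.5 (constant along its height) (perimeter = 2·16·8.500·sin(180°/16) = 53.06 mm); the r=3.5 cylinder at (4, 0.5) contributes a regular 16-gon of circumradius 3.5 (perimeter = 2·16·3.500·sin(180°/16) = 21.85 mm); Subtracting the remaining from the first: starting from the r=9 sphere, the r=8.5 cylinder at (15, 1) partially overlaps it — only the 12.92 mm² overlap (of its 221.19 mm²) is removed, clipping the outline; the r=3.5 cylinder at (4, 0.5) partially overlaps it — only the 35.32 mm² overlap (of its 37.50 mm²) is removed, clipping the outline — boundary = 70.22 mm. Overall, the cross-section is a single solid region. Total boundary length (outer) = 70.22 mm.

70.22 mm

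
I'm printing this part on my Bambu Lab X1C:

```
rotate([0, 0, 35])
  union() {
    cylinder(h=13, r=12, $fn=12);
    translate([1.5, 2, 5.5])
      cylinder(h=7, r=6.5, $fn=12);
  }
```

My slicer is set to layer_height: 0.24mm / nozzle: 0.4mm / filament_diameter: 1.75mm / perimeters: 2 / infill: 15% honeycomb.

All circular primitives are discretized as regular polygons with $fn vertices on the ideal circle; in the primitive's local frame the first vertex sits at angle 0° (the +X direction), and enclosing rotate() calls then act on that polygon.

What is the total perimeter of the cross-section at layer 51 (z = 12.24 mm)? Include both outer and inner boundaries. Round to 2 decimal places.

At z = 12.24 mm: the cylinder: section is a regular 12-gon, circumradius r=12 (perimeter = 2·12·12.000·sin(180°/12) = 74.54 mm); the r=6.5 cylinder at (1.5, 2) contributes a regular 12-gon of circumradius 6.5 (perimeter = 2·12·6.500·sin(180°/12) = 40.38 mm); Combining (union): the r=6.5 cylinder at (1.5, 2) lies entirely inside the r=12 cylinder, so the union is just the r=12 cylinder — boundary = 74.54 mm; (rotated 35° about Z; rotation is an isometry so areas/perimeters/island counts are preserved). Overall, the cross-section is a single solid region. Total boundary length (outer) = 74.54 mm.

74.54 mm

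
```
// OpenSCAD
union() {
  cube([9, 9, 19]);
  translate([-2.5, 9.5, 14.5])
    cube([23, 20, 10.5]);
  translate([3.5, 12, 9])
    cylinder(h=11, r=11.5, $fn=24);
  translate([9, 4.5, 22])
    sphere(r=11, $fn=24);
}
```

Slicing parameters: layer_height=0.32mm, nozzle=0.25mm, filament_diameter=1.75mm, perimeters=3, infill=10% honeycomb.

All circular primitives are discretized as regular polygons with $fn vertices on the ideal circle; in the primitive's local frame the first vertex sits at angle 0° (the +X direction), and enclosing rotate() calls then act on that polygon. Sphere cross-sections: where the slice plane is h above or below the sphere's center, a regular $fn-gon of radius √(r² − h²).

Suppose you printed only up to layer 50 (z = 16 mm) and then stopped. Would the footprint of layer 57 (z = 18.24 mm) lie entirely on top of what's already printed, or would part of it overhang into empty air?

Compare the two slices. At z = 16: the cube (footprint 9×9) is included at this height (area 81.00 mm²); the cube at (-2.5, 9.5) is present — its section is the full 23×20 rectangle (area 460.00 mm²); the r=11.5 cylinder at (3.5, 12) gives a regular 24-gon of circumradius 11.5 (constant along its height) (area = (24/2)·11.500²·sin(360°/24) = 410.75 mm²); the r=11 sphere at (9, 4.5) contributes a regular 24-gon of circumradius √(11²−6²) = 9.220 (area = (24/2)·9.220²·sin(360°/24) = 264.00 mm²); Combining (union): the regions partially overlap — summed areas 1215.74 mm² minus the doubly-counted overlap 439.92 mm² gives 775.82 mm² — area = 775.82 mm². At z = 18.24: the cube is present — its section is the full 9×9 rectangle (area 81.00 mm²); the cube at (-2.5, 9.5) (footprint 23×20) is included at this height (area 460.00 mm²); the cylinder at (3.5, 12): section is a regular 24-gon, circumradius r=11.5 (area = (24/2)·11.500²·sin(360°/24) = 410.75 mm²); the sphere at (9, 4.5): section is a regular 24-gon, circumradius = √(r²−h²) = √(11²−3.76²) = 10.337 (area = (24/2)·10.337²·sin(360°/24) = 331.90 mm²); Combining (union): the regions partially overlap — summed areas 1283.64 mm² minus the doubly-counted overlap 472.61 mm² gives 811.03 mm² — area = 811.03 mm². Checking containment: at z = 18.24 the cross-section extends beyond the z = 16 cross-section by about 35.20 mm².

part overhangs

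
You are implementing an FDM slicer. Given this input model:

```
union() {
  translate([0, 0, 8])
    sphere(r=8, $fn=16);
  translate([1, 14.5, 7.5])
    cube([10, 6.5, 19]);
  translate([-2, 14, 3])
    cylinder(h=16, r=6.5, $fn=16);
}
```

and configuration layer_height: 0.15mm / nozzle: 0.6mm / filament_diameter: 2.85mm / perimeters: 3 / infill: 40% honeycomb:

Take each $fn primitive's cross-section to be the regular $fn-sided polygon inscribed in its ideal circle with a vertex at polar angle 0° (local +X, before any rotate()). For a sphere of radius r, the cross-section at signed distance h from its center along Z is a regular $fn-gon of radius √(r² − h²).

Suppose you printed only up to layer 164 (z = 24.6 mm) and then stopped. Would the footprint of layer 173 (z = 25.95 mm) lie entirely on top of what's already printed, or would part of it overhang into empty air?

Compare the two slices. At z = 24.6: the sphere is not intersected at this z (|z−center|=16.600 > r=8); the cube at (1, 14.5) (footprint 10×6.5) is included at this height (area 65.00 mm²); the cylinder at (-2, 14) is absent (z outside [3, 19]); Merging all regions: only the 10×6.5 cube at (1, 14.5) is present, so the union is just that shape — area = 65.00 mm². At z = 25.95: the sphere is not intersected at this z (|z−center|=17.950 > r=8); the 10×6.5 cube at (1, 14.5) contributes its full rectangle (area 65.00 mm²); the cylinder at (-2, 14) is not intersected at this z (z outside [3, 19]); Merging all regions: only the 10×6.5 cube at (1, 14.5) is present, so the union is just that shape — area = 65.00 mm². Checking containment: the cross-section at z = 25.95 is a subset of the cross-section at z = 24.6.

entirely on top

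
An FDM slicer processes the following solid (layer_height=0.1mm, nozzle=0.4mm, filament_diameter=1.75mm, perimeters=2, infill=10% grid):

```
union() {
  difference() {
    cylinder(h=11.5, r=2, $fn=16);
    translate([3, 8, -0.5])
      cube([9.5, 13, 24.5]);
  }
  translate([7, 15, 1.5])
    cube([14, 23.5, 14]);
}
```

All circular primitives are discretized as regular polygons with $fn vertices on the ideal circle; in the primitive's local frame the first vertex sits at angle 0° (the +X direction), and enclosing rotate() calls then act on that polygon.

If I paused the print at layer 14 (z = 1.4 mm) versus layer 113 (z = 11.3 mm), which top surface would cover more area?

Layer 14 (z = 1.4): the r=2 cylinder contributes a regular 16-gon of circumradius 2 (area = (16/2)·2.000²·sin(360°/16) = 12.25 mm²); the cube at (3, 8) is present — its section is the full 9.5×13 rectangle (area 123.50 mm²); After the difference (first − rest): starting from the r=2 cylinder (12.25 mm²), the 9.5×13 cube at (3, 8) misses the remaining region (no effect) — area = 12.25 mm²; the cube at (7, 15) does not reach this height (z outside [1.5, 15.5]); Taking the union: only that combined region is present, so the union is just that shape — area = 12.25 mm². So its area = 12.25 mm². Layer 113 (z = 11.3): the r=2 cylinder gives a regular 16-gon of circumradius 2 (constant along its height) (area = (16/2)·2.000²·sin(360°/16) = 12.25 mm²); the cube at (3, 8) (footprint 9.5×13) is included at this height (area 123.50 mm²); After the difference (first − rest): starting from the r=2 cylinder (12.25 mm²), the 9.5×13 cube at (3, 8) misses the remaining region (no effect) — area = 12.25 mm²; the 14×23.5 cube at (7, 15) contributes its full rectangle (area 329.00 mm²); Taking the union: the 2 present regions are separate (no shared area or edge), so areas and boundary lengths simply add and each stays a separate island — area = 341.25 mm². So its area = 341.25 mm². Layer 113 is larger (341.25 vs 12.25 mm²).

layer 113 (z = 11.3 mm)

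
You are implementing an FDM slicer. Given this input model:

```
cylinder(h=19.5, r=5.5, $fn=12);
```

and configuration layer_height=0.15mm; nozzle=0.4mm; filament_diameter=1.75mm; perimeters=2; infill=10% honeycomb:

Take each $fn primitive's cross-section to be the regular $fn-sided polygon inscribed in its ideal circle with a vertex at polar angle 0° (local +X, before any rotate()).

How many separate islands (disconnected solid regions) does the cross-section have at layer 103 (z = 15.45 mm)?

1

At z = 15.45 mm: the r=5.5 cylinder contributes a regular 12-gon of circumradius 5.5. Overall, the cross-section is a single solid region. Island count = 1.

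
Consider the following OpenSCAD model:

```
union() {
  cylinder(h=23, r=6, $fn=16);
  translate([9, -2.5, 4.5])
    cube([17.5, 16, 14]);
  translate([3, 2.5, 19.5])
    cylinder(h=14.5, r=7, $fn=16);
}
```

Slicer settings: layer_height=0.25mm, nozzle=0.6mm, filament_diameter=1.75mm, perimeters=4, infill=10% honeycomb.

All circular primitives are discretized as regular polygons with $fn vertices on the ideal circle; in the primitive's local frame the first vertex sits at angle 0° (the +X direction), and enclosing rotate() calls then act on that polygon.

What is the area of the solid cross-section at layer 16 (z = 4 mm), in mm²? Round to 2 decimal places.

110.21 mm²

At z = 4 mm: the r=6 cylinder gives a regular 16-gon of circumradius 6 (constant along its height) (area = (16/2)·6.000²·sin(360°/16) = 110.21 mm²); the cube at (9, -2.5) is absent (z outside [4.5, 18.5]); the cylinder at (3, 2.5) does not reach this height (z outside [19.5, 34]); Taking the union: only the r=6 cylinder is present, so the union is just that shape — area = 110.21 mm². Overall, the cross-section is a single solid region. Net area = 110.21 mm².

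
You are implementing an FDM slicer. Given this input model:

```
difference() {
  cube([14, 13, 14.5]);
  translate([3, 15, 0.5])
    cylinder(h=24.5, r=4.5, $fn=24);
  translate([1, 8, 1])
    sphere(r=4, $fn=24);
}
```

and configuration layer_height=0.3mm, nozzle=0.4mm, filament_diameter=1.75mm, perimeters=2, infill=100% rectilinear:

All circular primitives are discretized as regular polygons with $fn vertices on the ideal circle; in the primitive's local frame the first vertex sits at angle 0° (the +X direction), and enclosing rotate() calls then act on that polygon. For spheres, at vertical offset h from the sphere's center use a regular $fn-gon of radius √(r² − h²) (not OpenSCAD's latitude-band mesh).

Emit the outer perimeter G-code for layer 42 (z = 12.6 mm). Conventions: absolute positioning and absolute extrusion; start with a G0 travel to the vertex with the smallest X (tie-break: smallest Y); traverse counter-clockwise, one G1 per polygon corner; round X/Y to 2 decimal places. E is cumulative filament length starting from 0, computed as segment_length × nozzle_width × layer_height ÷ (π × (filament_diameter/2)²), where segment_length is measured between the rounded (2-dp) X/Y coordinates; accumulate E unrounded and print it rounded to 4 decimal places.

G0 X0.00 Y0.00 Z12.60
G1 X14.00 Y0.00 E0.6985
G1 X14.00 Y13.00 E1.3470
G1 X7.00 Y13.00 E1.6963
G1 X6.90 Y12.75 E1.7097
G1 X6.18 Y11.82 E1.7684
G1 X5.25 Y11.10 E1.8271
G1 X4.16 Y10.65 E1.8859
G1 X3.00 Y10.50 E1.9442
G1 X1.84 Y10.65 E2.0026
G1 X0.75 Y11.10 E2.0614
G1 X0.00 Y11.68 E2.1087
G1 X0.00 Y0.00 E2.6914

At z = 12.6 mm: the cube is present — its section is the full 14×13 rectangle; the r=4.5 cylinder at (3, 15) contributes a regular 24-gon of circumradius 4.5; the sphere at (1, 8) does not reach this height (|z−center|=11.600 > r=4); After the difference (first − rest): starting from the 14×13 cube, the r=4.5 cylinder at (3, 15) partially overlaps it — only the 13.42 mm² overlap (of its 62.89 mm²) is removed, clipping the outline — 1 connected region. The outline is a single polygon with 12 vertices. Extrusion per mm of travel: 0.4 × 0.3 / (π × 0.875²) = 0.049890. Accumulating E over each segment gives final E = 2.6914.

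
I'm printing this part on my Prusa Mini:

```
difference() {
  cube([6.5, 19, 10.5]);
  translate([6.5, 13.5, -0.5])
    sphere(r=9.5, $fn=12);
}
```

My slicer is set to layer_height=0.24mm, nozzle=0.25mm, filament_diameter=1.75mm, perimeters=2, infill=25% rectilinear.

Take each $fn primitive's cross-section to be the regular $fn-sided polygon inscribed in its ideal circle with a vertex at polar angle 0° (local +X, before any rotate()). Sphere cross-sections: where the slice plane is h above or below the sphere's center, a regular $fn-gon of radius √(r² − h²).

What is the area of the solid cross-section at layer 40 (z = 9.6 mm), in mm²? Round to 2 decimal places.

At z = 9.6 mm: the cube (footprint 6.5×19) is included at this height (area 123.50 mm²); the sphere at (6.5, 13.5) is not intersected at this z (|z−center|=10.100 > r=9.5); After the difference (first − rest): none of the subtracted shapes is present at this height, so the 6.5×19 cube is unchanged — area = 123.50 mm². Overall, the cross-section is a single solid region. Net area = 123.50 mm².

123.50 mm²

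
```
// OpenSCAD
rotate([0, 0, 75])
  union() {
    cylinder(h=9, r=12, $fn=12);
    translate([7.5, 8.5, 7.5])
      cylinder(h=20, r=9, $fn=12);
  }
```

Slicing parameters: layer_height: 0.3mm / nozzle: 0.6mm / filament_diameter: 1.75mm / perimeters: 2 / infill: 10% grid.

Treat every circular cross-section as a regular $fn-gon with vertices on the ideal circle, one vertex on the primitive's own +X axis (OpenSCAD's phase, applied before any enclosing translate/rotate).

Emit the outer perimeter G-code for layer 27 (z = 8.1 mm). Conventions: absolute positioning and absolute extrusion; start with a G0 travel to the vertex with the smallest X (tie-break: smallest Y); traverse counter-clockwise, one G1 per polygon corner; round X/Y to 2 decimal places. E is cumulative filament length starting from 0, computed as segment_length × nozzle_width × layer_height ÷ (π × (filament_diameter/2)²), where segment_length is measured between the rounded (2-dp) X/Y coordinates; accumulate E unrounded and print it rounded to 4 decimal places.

G0 X-14.96 Y7.12 Z8.10
G1 X-12.63 Y3.08 E0.3490
G1 X-11.59 Y2.48 E0.4389
G1 X-11.59 Y-3.11 E0.8572
G1 X-8.49 Y-8.49 E1.3219
G1 X-3.11 Y-11.59 E1.7865
G1 X3.11 Y-11.59 E2.2520
G1 X8.49 Y-8.49 E2.7167
G1 X11.59 Y-3.11 E3.1813
G1 X11.59 Y3.11 E3.6468
G1 X8.49 Y8.49 E4.1115
G1 X3.11 Y11.59 E4.5762
G1 X2.42 Y11.59 E4.6278
G1 X2.42 Y11.77 E4.6413
G1 X0.09 Y15.81 E4.9903
G1 X-3.94 Y18.14 E5.3386
G1 X-8.60 Y18.14 E5.6874
G1 X-12.63 Y15.81 E6.0357
G1 X-14.96 Y11.77 E6.3848
G1 X-14.96 Y7.12 E6.7327

At z = 8.1 mm: the r=12 cylinder contributes a regular 12-gon of circumradius 12; the r=9 cylinder at (7.5, 8.5) contributes a regular 12-gon of circumradius 9; Taking the union: the regions partially overlap (shared area 108.16 mm²), so overlapping operands fuse into one piece — 1 connected region; (rotated 75° about Z; rotation is an isometry so areas/perimeters/island counts are preserved). The outline is a single polygon with 19 vertices. Extrusion per mm of travel: 0.6 × 0.3 / (π × 0.875²) = 0.074835. Accumulating E over each segment gives final E = 6.7327.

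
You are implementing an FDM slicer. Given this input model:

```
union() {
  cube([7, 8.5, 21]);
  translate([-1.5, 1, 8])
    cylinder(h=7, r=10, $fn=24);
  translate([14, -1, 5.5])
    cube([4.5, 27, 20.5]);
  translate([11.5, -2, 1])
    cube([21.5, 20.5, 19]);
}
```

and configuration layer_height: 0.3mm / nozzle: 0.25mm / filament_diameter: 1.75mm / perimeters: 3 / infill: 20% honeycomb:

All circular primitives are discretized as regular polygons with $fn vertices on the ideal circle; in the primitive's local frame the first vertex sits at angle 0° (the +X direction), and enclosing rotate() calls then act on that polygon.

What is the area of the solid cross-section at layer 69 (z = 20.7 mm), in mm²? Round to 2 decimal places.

At z = 20.7 mm: the cube (footprint 7×8.5) is included at this height (area 59.50 mm²); the cylinder at (-1.5, 1) is absent (z outside [8, 15]); the 4.5×27 cube at (14, -1) contributes its full rectangle (area 121.50 mm²); the cube at (11.5, -2) does not reach this height (z outside [1, 20]); Merging all regions: the 2 present regions are separate (no shared area or edge), so areas and boundary lengths simply add and each stays a separate island — area = 181.00 mm². Overall, the cross-section has 2 separate islands. Net area = 181.00 mm².

181.00 mm²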